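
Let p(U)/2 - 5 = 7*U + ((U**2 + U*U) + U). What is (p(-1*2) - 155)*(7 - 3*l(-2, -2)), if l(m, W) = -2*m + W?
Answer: -161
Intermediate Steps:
l(m, W) = W - 2*m
p(U) = 10 + 4*U**2 + 16*U (p(U) = 10 + 2*(7*U + ((U**2 + U*U) + U)) = 10 + 2*(7*U + ((U**2 + U**2) + U)) = 10 + 2*(7*U + (2*U**2 + U)) = 10 + 2*(7*U + (U + 2*U**2)) = 10 + 2*(2*U**2 + 8*U) = 10 + (4*U**2 + 16*U) = 10 + 4*U**2 + 16*U)
(p(-1*2) - 155)*(7 - 3*l(-2, -2)) = ((10 + 4*(-1*2)**2 + 16*(-1*2)) - 155)*(7 - 3*(-2 - 2*(-2))) = ((10 + 4*(-2)**2 + 16*(-2)) - 155)*(7 - 3*(-2 + 4)) = ((10 + 4*4 - 32) - 155)*(7 - 3*2) = ((10 + 16 - 32) - 155)*(7 - 6) = (-6 - 155)*1 = -161*1 = -161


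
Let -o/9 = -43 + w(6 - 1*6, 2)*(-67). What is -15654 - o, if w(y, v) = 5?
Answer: -19056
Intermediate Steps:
o = 3402 (o = -9*(-43 + 5*(-67)) = -9*(-43 - 335) = -9*(-378) = 3402)
-15654 - o = -15654 - 1*3402 = -15654 - 3402 = -19056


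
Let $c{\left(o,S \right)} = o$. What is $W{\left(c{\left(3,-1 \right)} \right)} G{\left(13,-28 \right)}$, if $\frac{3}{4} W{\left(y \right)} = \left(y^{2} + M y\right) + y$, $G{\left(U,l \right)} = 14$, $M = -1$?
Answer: $168$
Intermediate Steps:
$W{\left(y \right)} = \frac{4 y^{2}}{3}$ ($W{\left(y \right)} = \frac{4 \left(\left(y^{2} - y\right) + y\right)}{3} = \frac{4 y^{2}}{3}$)
$W{\left(c{\left(3,-1 \right)} \right)} G{\left(13,-28 \right)} = \frac{4 \cdot 3^{2}}{3} \cdot 14 = \frac{4}{3} \cdot 9 \cdot 14 = 12 \cdot 14 = 168$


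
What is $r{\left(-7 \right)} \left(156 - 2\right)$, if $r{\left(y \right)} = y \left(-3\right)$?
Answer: $3234$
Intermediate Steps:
$r{\left(y \right)} = - 3 y$
$r{\left(-7 \right)} \left(156 - 2\right) = \left(-3\right) \left(-7\right) \left(156 - 2\right) = 21 \cdot 154 = 3234$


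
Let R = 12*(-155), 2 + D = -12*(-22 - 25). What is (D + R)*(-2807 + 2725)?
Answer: 106436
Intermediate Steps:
D = 562 (D = -2 - 12*(-22 - 25) = -2 - 12*(-47) = -2 + 564 = 562)
R = -1860
(D + R)*(-2807 + 2725) = (562 - 1860)*(-2807 + 2725) = -1298*(-82) = 106436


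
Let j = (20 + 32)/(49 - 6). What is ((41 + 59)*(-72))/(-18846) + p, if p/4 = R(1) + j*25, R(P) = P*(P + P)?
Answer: 5821768/45021 ≈ 129.31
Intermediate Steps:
R(P) = 2*P² (R(P) = P*(2*P) = 2*P²)
j = 52/43 ≈ 1.2093
p = 5544/43 (p = 4*(2*1² + (52/43)*25) = 4*(2*1 + 1300/43) = 4*(2 + 1300/43) = 4*(1386/43) = 5544/43 ≈ 128.93)
((41 + 59)*(-72))/(-18846) + p = ((41 + 59)*(-72))/(-18846) + 5544/43 = (100*(-72))*(-1/18846) + 5544/43 = -7200*(-1/18846) + 5544/43 = 400/1047 + 5544/43 = 5821768/45021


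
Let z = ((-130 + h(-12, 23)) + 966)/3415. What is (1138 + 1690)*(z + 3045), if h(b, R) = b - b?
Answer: 29409817108/3415 ≈ 8.6120e+6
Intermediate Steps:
h(b, R) = 0
z = 836/3415 (z = ((-130 + 0) + 966)/3415 = (-130 + 966)*(1/3415) = 836*(1/3415) = 836/3415 ≈ 0.24480)
(1138 + 1690)*(z + 3045) = (1138 + 1690)*(836/3415 + 3045) = 2828*(10399511/3415) = 29409817108/3415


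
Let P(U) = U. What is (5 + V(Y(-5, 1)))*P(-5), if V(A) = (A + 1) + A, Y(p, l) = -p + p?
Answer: -30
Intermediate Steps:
Y(p, l) = 0
V(A) = 1 + 2*A (V(A) = (1 + A) + A = 1 + 2*A)
(5 + V(Y(-5, 1)))*P(-5) = (5 + (1 + 2*0))*(-5) = (5 + (1 + 0))*(-5) = (5 + 1)*(-5) = 6*(-5) = -30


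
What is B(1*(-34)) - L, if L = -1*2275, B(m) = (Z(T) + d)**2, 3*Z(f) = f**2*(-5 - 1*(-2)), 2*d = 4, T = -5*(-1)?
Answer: 2804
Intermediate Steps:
T = 5
d = 2 (d = (1/2)*4 = 2)
Z(f) = -f**2 (Z(f) = (f**2*(-5 - 1*(-2)))/3 = (f**2*(-5 + 2))/3 = (f**2*(-3))/3 = (-3*f**2)/3 = -f**2)
B(m) = 529 (B(m) = (-1*5**2 + 2)**2 = (-1*25 + 2)**2 = (-25 + 2)**2 = (-23)**2 = 529)
L = -2275
B(1*(-34)) - L = 529 - 1*(-2275) = 529 + 2275 = 2804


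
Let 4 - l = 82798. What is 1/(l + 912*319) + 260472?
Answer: 54213079249/208134 ≈ 2.6047e+5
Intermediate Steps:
l = -82794 (l = 4 - 1*82798 = 4 - 82798 = -82794)
1/(l + 912*319) + 260472 = 1/(-82794 + 912*319) + 260472 = 1/(-82794 + 290928) + 260472 = 1/208134 + 260472 = 54213079249/208134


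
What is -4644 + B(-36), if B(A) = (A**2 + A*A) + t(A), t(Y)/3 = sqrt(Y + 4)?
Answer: -2052 + 12*I*sqrt(2) ≈ -2052.0 + 16.971*I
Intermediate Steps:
t(Y) = 3*sqrt(4 + Y) (t(Y) = 3*sqrt(Y + 4) = 3*sqrt(4 + Y))
B(A) = 2*A**2 + 3*sqrt(4 + A) (B(A) = (A**2 + A*A) + 3*sqrt(4 + A) = (A**2 + A**2) + 3*sqrt(4 + A) = 2*A**2 + 3*sqrt(4 + A))
-4644 + B(-36) = -4644 + (2*(-36)**2 + 3*sqrt(4 - 36)) = -4644 + (2*1296 + 3*sqrt(-32)) = -4644 + (2592 + 3*(4*I*sqrt(2))) = -4644 + (2592 + 12*I*sqrt(2)) = -2052 + 12*I*sqrt(2)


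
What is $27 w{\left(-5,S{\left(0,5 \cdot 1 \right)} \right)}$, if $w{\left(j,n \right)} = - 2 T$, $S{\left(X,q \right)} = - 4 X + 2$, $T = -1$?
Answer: $54$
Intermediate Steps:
$S{\left(X,q \right)} = 2 - 4 X$
$w{\left(j,n \right)} = 2$ ($w{\left(j,n \right)} = \left(-2\right) \left(-1\right) = 2$)
$27 w{\left(-5,S{\left(0,5 \cdot 1 \right)} \right)} = 27 \cdot 2 = 54$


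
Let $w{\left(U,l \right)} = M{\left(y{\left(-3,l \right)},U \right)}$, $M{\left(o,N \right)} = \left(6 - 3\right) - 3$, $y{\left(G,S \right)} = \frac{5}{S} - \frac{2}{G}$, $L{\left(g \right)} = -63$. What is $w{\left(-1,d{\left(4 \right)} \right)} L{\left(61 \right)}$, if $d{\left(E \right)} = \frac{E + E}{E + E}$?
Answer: $0$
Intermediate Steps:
$y{\left(G,S \right)} = - \frac{2}{G} + \frac{5}{S}$
$d{\left(E \right)} = 1$ ($d{\left(E \right)} = \frac{2 E}{2 E} = 2 E \frac{1}{2 E} = 1$)
$M{\left(o,N \right)} = 0$ ($M{\left(o,N \right)} = 3 - 3 = 0$)
$w{\left(U,l \right)} = 0$
$w{\left(-1,d{\left(4 \right)} \right)} L{\left(61 \right)} = 0 \left(-63\right) = 0$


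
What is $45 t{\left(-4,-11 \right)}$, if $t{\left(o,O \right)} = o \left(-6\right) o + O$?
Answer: $-4815$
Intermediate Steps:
$t{\left(o,O \right)} = O - 6 o^{2}$ ($t{\left(o,O \right)} = - 6 o o + O = - 6 o^{2} + O = O - 6 o^{2}$)
$45 t{\left(-4,-11 \right)} = 45 \left(-11 - 6 \left(-4\right)^{2}\right) = 45 \left(-11 - 96\right) = 45 \left(-107\right) = -4815$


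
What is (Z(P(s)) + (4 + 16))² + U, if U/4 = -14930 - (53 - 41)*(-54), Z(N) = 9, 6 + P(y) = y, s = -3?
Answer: -56287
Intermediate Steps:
P(y) = -6 + y
U = -57128 (U = 4*(-14930 - (53 - 41)*(-54)) = 4*(-14930 - 12*(-54)) = 4*(-14930 - 1*(-648)) = 4*(-14930 + 648) = 4*(-14282) = -57128)
(Z(P(s)) + (4 + 16))² + U = (9 + (4 + 16))² - 57128 = (9 + 20)² - 57128 = 29² - 57128 = 841 - 57128 = -56287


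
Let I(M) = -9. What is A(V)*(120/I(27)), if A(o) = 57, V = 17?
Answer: -760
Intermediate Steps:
A(V)*(120/I(27)) = 57*(120/(-9)) = 57*(120*(-1/9)) = 57*(-40/3) = -760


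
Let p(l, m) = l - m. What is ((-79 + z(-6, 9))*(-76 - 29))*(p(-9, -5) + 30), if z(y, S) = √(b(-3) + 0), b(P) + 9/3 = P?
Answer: 215670 - 2730*I*√6 ≈ 2.1567e+5 - 6687.1*I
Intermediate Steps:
b(P) = -3 + P
z(y, S) = I*√6 (z(y, S) = √((-3 - 3) + 0) = √(-6 + 0) = √(-6) = I*√6)
((-79 + z(-6, 9))*(-76 - 29))*(p(-9, -5) + 30) = ((-79 + I*√6)*(-76 - 29))*((-9 - 1*(-5)) + 30) = ((-79 + I*√6)*(-105))*((-9 + 5) + 30) = (8295 - 105*I*√6)*(-4 + 30) = (8295 - 105*I*√6)*26 = 215670 - 2730*I*√6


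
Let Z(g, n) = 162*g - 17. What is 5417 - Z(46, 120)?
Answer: -2018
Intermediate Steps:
Z(g, n) = -17 + 162*g
5417 - Z(46, 120) = 5417 - (-17 + 162*46) = 5417 - (-17 + 7452) = 5417 - 1*7435 = 5417 - 7435 = -2018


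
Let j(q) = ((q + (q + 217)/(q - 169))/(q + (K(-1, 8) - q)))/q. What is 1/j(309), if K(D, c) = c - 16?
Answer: -173040/21893 ≈ -7.9039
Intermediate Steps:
K(D, c) = -16 + c
j(q) = (-q/8 - (217 + q)/(8*(-169 + q)))/q (j(q) = ((q + (q + 217)/(q - 169))/(q + ((-16 + 8) - q)))/q = ((q + (217 + q)/(-169 + q))/(q + (-8 - q)))/q = ((q + (217 + q)/(-169 + q))/(-8))/q = ((q + (217 + q)/(-169 + q))*(-1/8))/q = (-q/8 - (217 + q)/(8*(-169 + q)))/q)
1/j(309) = 1/((1/8)*(-217 - 1*309**2 + 168*309)/(309*(-169 + 309))) = 1/((1/8)*(1/309)*(-217 - 1*95481 + 51912)/140) = 1/((1/8)*(1/309)*(1/140)*(-217 - 95481 + 51912)) = 1/((1/8)*(1/309)*(1/140)*(-43786)) = 1/(-21893/173040) = -173040/21893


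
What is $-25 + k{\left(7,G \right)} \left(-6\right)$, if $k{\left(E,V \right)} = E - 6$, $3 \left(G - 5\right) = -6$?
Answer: $-31$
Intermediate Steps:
$G = 3$ ($G = 5 + \frac{1}{3} \left(-6\right) = 5 - 2 = 3$)
$k{\left(E,V \right)} = -6 + E$ ($k{\left(E,V \right)} = E - 6 = -6 + E$)
$-25 + k{\left(7,G \right)} \left(-6\right) = -25 + \left(-6 + 7\right) \left(-6\right) = -25 + 1 \left(-6\right) = -25 - 6 = -31$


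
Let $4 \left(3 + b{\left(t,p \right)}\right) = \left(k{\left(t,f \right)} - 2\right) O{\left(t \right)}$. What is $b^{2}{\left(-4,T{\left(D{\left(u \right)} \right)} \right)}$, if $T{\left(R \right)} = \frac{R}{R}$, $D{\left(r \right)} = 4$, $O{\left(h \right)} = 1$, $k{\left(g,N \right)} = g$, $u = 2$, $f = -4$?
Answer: $\frac{81}{4} \approx 20.25$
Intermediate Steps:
$T{\left(R \right)} = 1$
$b{\left(t,p \right)} = - \frac{7}{2} + \frac{t}{4}$ ($b{\left(t,p \right)} = -3 + \frac{\left(t - 2\right) 1}{4} = -3 + \frac{\left(-2 + t\right) 1}{4} = -3 + \frac{-2 + t}{4} = -3 + \left(- \frac{1}{2} + \frac{t}{4}\right) = - \frac{7}{2} + \frac{t}{4}$)
$b^{2}{\left(-4,T{\left(D{\left(u \right)} \right)} \right)} = \left(- \frac{7}{2} + \frac{1}{4} \left(-4\right)\right)^{2} = \left(- \frac{7}{2} - 1\right)^{2} = \left(- \frac{9}{2}\right)^{2} = \frac{81}{4}$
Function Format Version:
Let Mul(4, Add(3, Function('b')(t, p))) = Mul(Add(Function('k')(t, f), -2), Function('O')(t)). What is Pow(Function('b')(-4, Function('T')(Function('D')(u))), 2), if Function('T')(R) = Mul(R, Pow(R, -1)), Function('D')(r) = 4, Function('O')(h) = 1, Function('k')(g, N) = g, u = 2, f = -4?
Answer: Rational(81, 4) ≈ 20.250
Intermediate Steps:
Function('T')(R) = 1
Function('b')(t, p) = Add(Rational(-7, 2), Mul(Rational(1, 4), t)) (Function('b')(t, p) = Add(-3, Mul(Rational(1, 4), Mul(Add(t, -2), 1))) = Add(-3, Mul(Rational(1, 4), Mul(Add(-2, t), 1))) = Add(-3, Mul(Rational(1, 4), Add(-2, t))) = Add(-3, Add(Rational(-1, 2), Mul(Rational(1, 4), t))) = Add(Rational(-7, 2), Mul(Rational(1, 4), t)))
Pow(Function('b')(-4, Function('T')(Function('D')(u))), 2) = Pow(Add(Rational(-7, 2), Mul(Rational(1, 4), -4)), 2) = Pow(Add(Rational(-7, 2), -1), 2) = Pow(Rational(-9, 2), 2) = Rational(81, 4)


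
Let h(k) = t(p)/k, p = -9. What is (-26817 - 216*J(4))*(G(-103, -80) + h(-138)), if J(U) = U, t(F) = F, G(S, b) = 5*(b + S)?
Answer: 1165010247/46 ≈ 2.5326e+7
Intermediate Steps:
G(S, b) = 5*S + 5*b (G(S, b) = 5*(S + b) = 5*S + 5*b)
h(k) = -9/k
(-26817 - 216*J(4))*(G(-103, -80) + h(-138)) = (-26817 - 216*4)*((5*(-103) + 5*(-80)) - 9/(-138)) = (-26817 - 864)*((-515 - 400) - 9*(-1/138)) = -27681*(-915 + 3/46) = -27681*(-42087/46) = 1165010247/46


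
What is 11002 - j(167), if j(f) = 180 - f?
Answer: 10989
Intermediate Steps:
11002 - j(167) = 11002 - (180 - 1*167) = 11002 - (180 - 167) = 11002 - 1*13 = 11002 - 13 = 10989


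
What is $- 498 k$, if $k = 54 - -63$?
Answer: $-58266$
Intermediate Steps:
$k = 117$ ($k = 54 + 63 = 117$)
$- 498 k = \left(-498\right) 117 = -58266$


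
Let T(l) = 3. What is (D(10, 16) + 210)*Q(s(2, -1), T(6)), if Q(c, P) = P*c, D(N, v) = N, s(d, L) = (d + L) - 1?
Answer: 0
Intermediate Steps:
s(d, L) = -1 + L + d (s(d, L) = (L + d) - 1 = -1 + L + d)
(D(10, 16) + 210)*Q(s(2, -1), T(6)) = (10 + 210)*(3*(-1 - 1 + 2)) = 220*(3*0) = 220*0 = 0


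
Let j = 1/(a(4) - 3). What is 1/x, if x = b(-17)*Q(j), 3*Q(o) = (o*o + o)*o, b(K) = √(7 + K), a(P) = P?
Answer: -3*I*√10/20 ≈ -0.47434*I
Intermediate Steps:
j = 1 (j = 1/(4 - 3) = 1/1 = 1)
Q(o) = o*(o + o²)/3 (Q(o) = ((o*o + o)*o)/3 = ((o² + o)*o)/3 = ((o + o²)*o)/3 = (o*(o + o²))/3 = o*(o + o²)/3)
x = 2*I*√10/3 (x = √(7 - 17)*((⅓)*1²*(1 + 1)) = √(-10)*((⅓)*1*2) = (I*√10)*(⅔) = 2*I*√10/3 ≈ 2.1082*I)
1/x = 1/(2*I*√10/3) = -3*I*√10/20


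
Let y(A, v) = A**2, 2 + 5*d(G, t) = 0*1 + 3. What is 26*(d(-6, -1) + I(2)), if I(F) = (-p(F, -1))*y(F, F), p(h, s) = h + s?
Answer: -494/5 ≈ -98.800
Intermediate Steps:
d(G, t) = 1/5 (d(G, t) = -2/5 + (0*1 + 3)/5 = -2/5 + (0 + 3)/5 = -2/5 + (1/5)*3 = -2/5 + 3/5 = 1/5)
I(F) = F**2*(1 - F) (I(F) = (-(F - 1))*F**2 = (-(-1 + F))*F**2 = (1 - F)*F**2 = F**2*(1 - F))
26*(d(-6, -1) + I(2)) = 26*(1/5 + 2**2*(1 - 1*2)) = 26*(1/5 + 4*(1 - 2)) = 26*(1/5 + 4*(-1)) = 26*(1/5 - 4) = 26*(-19/5) = -494/5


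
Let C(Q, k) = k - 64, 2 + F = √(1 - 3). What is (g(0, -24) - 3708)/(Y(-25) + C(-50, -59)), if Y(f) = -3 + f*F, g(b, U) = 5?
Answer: 140714/3513 - 92575*I*√2/7026 ≈ 40.055 - 18.634*I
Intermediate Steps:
F = -2 + I*√2 (F = -2 + √(1 - 3) = -2 + √(-2) = -2 + I*√2 ≈ -2.0 + 1.4142*I)
C(Q, k) = -64 + k
Y(f) = -3 + f*(-2 + I*√2)
(g(0, -24) - 3708)/(Y(-25) + C(-50, -59)) = (5 - 3708)/((-3 - 1*(-25)*(2 - I*√2)) + (-64 - 59)) = -3703/((-3 + (50 - 25*I*√2)) - 123) = -3703/((47 - 25*I*√2) - 123) = -3703/(-76 - 25*I*√2)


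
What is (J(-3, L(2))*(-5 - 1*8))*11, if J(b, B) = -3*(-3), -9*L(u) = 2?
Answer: -1287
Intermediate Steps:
L(u) = -2/9 (L(u) = -⅑*2 = -2/9)
J(b, B) = 9
(J(-3, L(2))*(-5 - 1*8))*11 = (9*(-5 - 1*8))*11 = (9*(-5 - 8))*11 = (9*(-13))*11 = -117*11 = -1287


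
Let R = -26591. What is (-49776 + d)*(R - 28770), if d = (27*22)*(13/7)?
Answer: 18862046310/7 ≈ 2.6946e+9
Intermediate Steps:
d = 7722/7 (d = 594*(13*(1/7)) = 594*(13/7) = 7722/7 ≈ 1103.1)
(-49776 + d)*(R - 28770) = (-49776 + 7722/7)*(-26591 - 28770) = -340710/7*(-55361) = 18862046310/7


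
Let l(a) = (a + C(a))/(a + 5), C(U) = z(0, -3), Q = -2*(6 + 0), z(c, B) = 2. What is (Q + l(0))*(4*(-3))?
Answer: 696/5 ≈ 139.20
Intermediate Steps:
Q = -12 (Q = -2*6 = -12)
C(U) = 2
l(a) = (2 + a)/(5 + a) (l(a) = (a + 2)/(a + 5) = (2 + a)/(5 + a))
(Q + l(0))*(4*(-3)) = (-12 + (2 + 0)/(5 + 0))*(4*(-3)) = (-12 + 2/5)*(-12) = (-12 + (⅕)*2)*(-12) = (-12 + ⅖)*(-12) = -58/5*(-12) = 696/5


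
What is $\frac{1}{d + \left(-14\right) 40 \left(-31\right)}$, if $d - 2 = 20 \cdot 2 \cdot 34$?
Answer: $\frac{1}{18722} \approx 5.3413 \cdot 10^{-5}$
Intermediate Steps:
$d = 1362$ ($d = 2 + 20 \cdot 2 \cdot 34 = 2 + 40 \cdot 34 = 2 + 1360 = 1362$)
$\frac{1}{d + \left(-14\right) 40 \left(-31\right)} = \frac{1}{1362 + \left(-14\right) 40 \left(-31\right)} = \frac{1}{1362 - -17360} = \frac{1}{1362 + 17360} = \frac{1}{18722}$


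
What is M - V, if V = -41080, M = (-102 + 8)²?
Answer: 49916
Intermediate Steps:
M = 8836 (M = (-94)² = 8836)
M - V = 8836 - 1*(-41080) = 8836 + 41080 = 49916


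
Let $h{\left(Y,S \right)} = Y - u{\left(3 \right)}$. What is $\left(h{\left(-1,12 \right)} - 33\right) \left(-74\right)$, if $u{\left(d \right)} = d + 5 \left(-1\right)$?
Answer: $2368$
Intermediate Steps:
$u{\left(d \right)} = -5 + d$ ($u{\left(d \right)} = d - 5 = -5 + d$)
$h{\left(Y,S \right)} = 2 + Y$ ($h{\left(Y,S \right)} = Y - \left(-5 + 3\right) = Y - -2 = Y + 2 = 2 + Y$)
$\left(h{\left(-1,12 \right)} - 33\right) \left(-74\right) = \left(\left(2 - 1\right) - 33\right) \left(-74\right) = \left(1 - 33\right) \left(-74\right) = \left(-32\right) \left(-74\right) = 2368$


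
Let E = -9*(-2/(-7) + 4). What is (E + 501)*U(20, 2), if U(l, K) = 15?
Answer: 48555/7 ≈ 6936.4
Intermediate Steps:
E = -270/7 (E = -9*(-2*(-⅐) + 4) = -9*(2/7 + 4) = -9*30/7 = -270/7 ≈ -38.571)
(E + 501)*U(20, 2) = (-270/7 + 501)*15 = (3237/7)*15 = 48555/7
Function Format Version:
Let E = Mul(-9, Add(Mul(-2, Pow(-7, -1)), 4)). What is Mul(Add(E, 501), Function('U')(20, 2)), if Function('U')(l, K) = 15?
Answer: Rational(48555, 7) ≈ 6936.4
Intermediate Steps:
E = Rational(-270, 7) (E = Mul(-9, Add(Mul(-2, Rational(-1, 7)), 4)) = Mul(-9, Add(Rational(2, 7), 4)) = Mul(-9, Rational(30, 7)) = Rational(-270, 7) ≈ -38.571)
Mul(Add(E, 501), Function('U')(20, 2)) = Mul(Add(Rational(-270, 7), 501), 15) = Mul(Rational(3237, 7), 15) = Rational(48555, 7)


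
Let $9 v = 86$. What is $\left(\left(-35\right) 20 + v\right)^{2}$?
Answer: $\frac{38613796}{81} \approx 4.7671 \cdot 10^{5}$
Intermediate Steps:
$v = \frac{86}{9}$ ($v = \frac{1}{9} \cdot 86 = \frac{86}{9} \approx 9.5556$)
$\left(\left(-35\right) 20 + v\right)^{2} = \left(\left(-35\right) 20 + \frac{86}{9}\right)^{2} = \left(-700 + \frac{86}{9}\right)^{2} = \left(- \frac{6214}{9}\right)^{2} = \frac{38613796}{81}$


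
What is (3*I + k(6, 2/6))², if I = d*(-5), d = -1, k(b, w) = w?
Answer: 2116/9 ≈ 235.11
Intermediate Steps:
I = 5 (I = -1*(-5) = 5)
(3*I + k(6, 2/6))² = (3*5 + 2/6)² = (15 + 2*(⅙))² = (15 + ⅓)² = (46/3)² = 2116/9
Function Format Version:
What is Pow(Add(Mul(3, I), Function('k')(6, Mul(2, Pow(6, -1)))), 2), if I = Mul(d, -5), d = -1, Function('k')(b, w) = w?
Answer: Rational(2116, 9) ≈ 235.11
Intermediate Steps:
I = 5 (I = Mul(-1, -5) = 5)
Pow(Add(Mul(3, I), Function('k')(6, Mul(2, Pow(6, -1)))), 2) = Pow(Add(Mul(3, 5), Mul(2, Pow(6, -1))), 2) = Pow(Add(15, Mul(2, Rational(1, 6))), 2) = Pow(Add(15, Rational(1, 3)), 2) = Pow(Rational(46, 3), 2) = Rational(2116, 9)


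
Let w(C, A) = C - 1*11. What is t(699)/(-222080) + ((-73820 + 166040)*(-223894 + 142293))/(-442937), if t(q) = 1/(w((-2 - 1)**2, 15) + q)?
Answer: 1164830746754744263/68562111925120 ≈ 16989.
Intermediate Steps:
w(C, A) = -11 + C (w(C, A) = C - 11 = -11 + C)
t(q) = 1/(-2 + q) (t(q) = 1/((-11 + (-2 - 1)**2) + q) = 1/((-11 + (-3)**2) + q) = 1/((-11 + 9) + q) = 1/(-2 + q))
t(699)/(-222080) + ((-73820 + 166040)*(-223894 + 142293))/(-442937) = 1/((-2 + 699)*(-222080)) + ((-73820 + 166040)*(-223894 + 142293))/(-442937) = -1/222080/697 + (92220*(-81601))*(-1/442937) = (1/697)*(-1/222080) - 7525244220*(-1/442937) = -1/154789760 + 7525244220/442937 = 1164830746754744263/68562111925120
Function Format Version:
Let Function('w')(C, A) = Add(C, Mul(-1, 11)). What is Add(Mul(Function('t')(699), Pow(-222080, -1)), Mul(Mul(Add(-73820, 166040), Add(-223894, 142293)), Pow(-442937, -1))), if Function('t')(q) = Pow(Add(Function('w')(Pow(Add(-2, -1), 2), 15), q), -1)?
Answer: Rational(1164830746754744263, 68562111925120) ≈ 16989.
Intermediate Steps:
Function('w')(C, A) = Add(-11, C) (Function('w')(C, A) = Add(C, -11) = Add(-11, C))
Function('t')(q) = Pow(Add(-2, q), -1) (Function('t')(q) = Pow(Add(Add(-11, Pow(Add(-2, -1), 2)), q), -1) = Pow(Add(Add(-11, Pow(-3, 2)), q), -1) = Pow(Add(Add(-11, 9), q), -1) = Pow(Add(-2, q), -1))
Add(Mul(Function('t')(699), Pow(-222080, -1)), Mul(Mul(Add(-73820, 166040), Add(-223894, 142293)), Pow(-442937, -1))) = Add(Mul(Pow(Add(-2, 699), -1), Pow(-222080, -1)), Mul(Mul(Add(-73820, 166040), Add(-223894, 142293)), Pow(-442937, -1))) = Add(Mul(Pow(697, -1), Rational(-1, 222080)), Mul(Mul(92220, -81601), Rational(-1, 442937))) = Add(Mul(Rational(1, 697), Rational(-1, 222080)), Mul(-7525244220, Rational(-1, 442937))) = Add(Rational(-1, 154789760), Rational(7525244220, 442937)) = Rational(1164830746754744263, 68562111925120)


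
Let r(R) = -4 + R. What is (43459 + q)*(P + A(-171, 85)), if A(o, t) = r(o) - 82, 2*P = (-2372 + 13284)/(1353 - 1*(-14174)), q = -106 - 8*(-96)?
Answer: -175821434943/15527 ≈ -1.1324e+7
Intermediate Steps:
q = 662 (q = -106 + 768 = 662)
P = 5456/15527 (P = ((-2372 + 13284)/(1353 - 1*(-14174)))/2 = (10912/(1353 + 14174))/2 = (10912/15527)/2 = (10912*(1/15527))/2 = (½)*(10912/15527) = 5456/15527 ≈ 0.35139)
A(o, t) = -86 + o (A(o, t) = (-4 + o) - 82 = -86 + o)
(43459 + q)*(P + A(-171, 85)) = (43459 + 662)*(5456/15527 + (-86 - 171)) = 44121*(5456/15527 - 257) = 44121*(-3984983/15527) = -175821434943/15527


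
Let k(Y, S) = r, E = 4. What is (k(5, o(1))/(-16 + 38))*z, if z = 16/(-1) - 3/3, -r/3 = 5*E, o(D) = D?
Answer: 510/11 ≈ 46.364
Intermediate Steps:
r = -60 (r = -15*4 = -3*20 = -60)
k(Y, S) = -60
z = -17 (z = 16*(-1) - 3*⅓ = -16 - 1 = -17)
(k(5, o(1))/(-16 + 38))*z = -60/(-16 + 38)*(-17) = -60/22*(-17) = -60*1/22*(-17) = -30/11*(-17) = 510/11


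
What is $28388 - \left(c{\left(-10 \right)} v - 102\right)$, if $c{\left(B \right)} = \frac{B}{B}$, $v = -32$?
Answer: $28522$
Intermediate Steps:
$c{\left(B \right)} = 1$
$28388 - \left(c{\left(-10 \right)} v - 102\right) = 28388 - \left(1 \left(-32\right) - 102\right) = 28388 - \left(-32 - 102\right) = 28388 - -134 = 28388 + 134 = 28522$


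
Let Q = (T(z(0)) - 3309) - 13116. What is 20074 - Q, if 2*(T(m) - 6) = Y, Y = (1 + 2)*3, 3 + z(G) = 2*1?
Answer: 72977/2 ≈ 36489.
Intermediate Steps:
z(G) = -1 (z(G) = -3 + 2*1 = -3 + 2 = -1)
Y = 9 (Y = 3*3 = 9)
T(m) = 21/2 (T(m) = 6 + (½)*9 = 6 + 9/2 = 21/2)
Q = -32829/2 (Q = (21/2 - 3309) - 13116 = -6597/2 - 13116 = -32829/2 ≈ -16415.)
20074 - Q = 20074 - 1*(-32829/2) = 20074 + 32829/2 = 72977/2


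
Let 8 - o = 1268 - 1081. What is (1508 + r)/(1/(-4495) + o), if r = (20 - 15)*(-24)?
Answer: -3119530/402303 ≈ -7.7542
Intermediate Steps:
r = -120 (r = 5*(-24) = -120)
o = -179 (o = 8 - (1268 - 1081) = 8 - 1*187 = 8 - 187 = -179)
(1508 + r)/(1/(-4495) + o) = (1508 - 120)/(1/(-4495) - 179) = 1388/(-1/4495 - 179) = 1388/(-804606/4495) = 1388*(-4495/804606) = -3119530/402303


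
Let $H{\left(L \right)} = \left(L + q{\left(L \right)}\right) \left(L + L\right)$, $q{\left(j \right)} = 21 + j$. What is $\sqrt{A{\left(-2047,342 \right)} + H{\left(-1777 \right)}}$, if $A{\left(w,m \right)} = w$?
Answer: $3 \sqrt{1394915} \approx 3543.2$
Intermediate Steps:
$H{\left(L \right)} = 2 L \left(21 + 2 L\right)$ ($H{\left(L \right)} = \left(L + \left(21 + L\right)\right) \left(L + L\right) = \left(21 + 2 L\right) 2 L = 2 L \left(21 + 2 L\right)$)
$\sqrt{A{\left(-2047,342 \right)} + H{\left(-1777 \right)}} = \sqrt{-2047 + 2 \left(-1777\right) \left(21 + 2 \left(-1777\right)\right)} = \sqrt{-2047 + 2 \left(-1777\right) \left(21 - 3554\right)} = \sqrt{-2047 + 2 \left(-1777\right) \left(-3533\right)} = \sqrt{-2047 + 12556282} = \sqrt{12554235} = 3 \sqrt{1394915}$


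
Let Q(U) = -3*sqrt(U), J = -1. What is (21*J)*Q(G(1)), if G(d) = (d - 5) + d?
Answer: 63*I*sqrt(3) ≈ 109.12*I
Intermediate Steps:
G(d) = -5 + 2*d (G(d) = (-5 + d) + d = -5 + 2*d)
(21*J)*Q(G(1)) = (21*(-1))*(-3*sqrt(-5 + 2*1)) = -(-63)*sqrt(-5 + 2) = -(-63)*sqrt(-3) = -(-63)*I*sqrt(3) = 63*I*sqrt(3)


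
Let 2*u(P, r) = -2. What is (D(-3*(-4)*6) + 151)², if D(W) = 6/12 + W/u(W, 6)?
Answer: 25281/4 ≈ 6320.3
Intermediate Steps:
u(P, r) = -1 (u(P, r) = (½)*(-2) = -1)
D(W) = ½ - W (D(W) = 6/12 + W/(-1) = 6*(1/12) + W*(-1) = ½ - W)
(D(-3*(-4)*6) + 151)² = ((½ - (-3*(-4))*6) + 151)² = ((½ - 12*6) + 151)² = ((½ - 1*72) + 151)² = ((½ - 72) + 151)² = (-143/2 + 151)² = (159/2)² = 25281/4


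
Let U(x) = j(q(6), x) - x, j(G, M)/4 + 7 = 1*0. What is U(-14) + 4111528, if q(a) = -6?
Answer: 4111514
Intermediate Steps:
j(G, M) = -28 (j(G, M) = -28 + 4*(1*0) = -28 + 4*0 = -28 + 0 = -28)
U(x) = -28 - x
U(-14) + 4111528 = (-28 - 1*(-14)) + 4111528 = (-28 + 14) + 4111528 = -14 + 4111528 = 4111514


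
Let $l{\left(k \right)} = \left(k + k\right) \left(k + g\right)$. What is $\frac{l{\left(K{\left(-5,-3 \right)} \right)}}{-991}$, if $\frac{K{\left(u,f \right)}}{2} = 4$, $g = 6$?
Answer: $- \frac{224}{991} \approx -0.22603$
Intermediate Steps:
$K{\left(u,f \right)} = 8$ ($K{\left(u,f \right)} = 2 \cdot 4 = 8$)
$l{\left(k \right)} = 2 k \left(6 + k\right)$ ($l{\left(k \right)} = \left(k + k\right) \left(k + 6\right) = 2 k \left(6 + k\right)$)
$\frac{l{\left(K{\left(-5,-3 \right)} \right)}}{-991} = \frac{2 \cdot 8 \left(6 + 8\right)}{-991} = 2 \cdot 8 \cdot 14 \left(- \frac{1}{991}\right) = 224 \left(- \frac{1}{991}\right) = - \frac{224}{991}$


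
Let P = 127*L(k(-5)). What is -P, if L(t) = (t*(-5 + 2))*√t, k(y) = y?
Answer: -1905*I*√5 ≈ -4259.7*I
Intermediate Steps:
L(t) = -3*t^(3/2) (L(t) = (t*(-3))*√t = (-3*t)*√t = -3*t^(3/2))
P = 1905*I*√5 (P = 127*(-(-15)*I*√5) = 127*(15*I*√5) = 1905*I*√5 ≈ 4259.7*I)
-P = -1905*I*√5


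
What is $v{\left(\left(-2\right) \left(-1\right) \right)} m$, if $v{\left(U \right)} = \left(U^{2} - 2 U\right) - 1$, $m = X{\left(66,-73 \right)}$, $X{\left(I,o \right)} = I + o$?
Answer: $7$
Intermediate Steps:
$m = -7$ ($m = 66 - 73 = -7$)
$v{\left(U \right)} = -1 + U^{2} - 2 U$
$v{\left(\left(-2\right) \left(-1\right) \right)} m = \left(-1 + \left(\left(-2\right) \left(-1\right)\right)^{2} - 2 \left(\left(-2\right) \left(-1\right)\right)\right) \left(-7\right) = \left(-1 + 2^{2} - 4\right) \left(-7\right) = \left(-1 + 4 - 4\right) \left(-7\right) = \left(-1\right) \left(-7\right) = 7$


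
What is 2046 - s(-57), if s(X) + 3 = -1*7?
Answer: 2056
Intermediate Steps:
s(X) = -10 (s(X) = -3 - 1*7 = -3 - 7 = -10)
2046 - s(-57) = 2046 - 1*(-10) = 2046 + 10 = 2056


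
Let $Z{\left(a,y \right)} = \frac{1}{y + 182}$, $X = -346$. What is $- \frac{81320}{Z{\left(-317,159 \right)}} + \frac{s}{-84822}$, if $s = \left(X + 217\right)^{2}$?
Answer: $- \frac{784041418427}{28274} \approx -2.773 \cdot 10^{7}$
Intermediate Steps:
$Z{\left(a,y \right)} = \frac{1}{182 + y}$
$s = 16641$ ($s = \left(-346 + 217\right)^{2} = \left(-129\right)^{2} = 16641$)
$- \frac{81320}{Z{\left(-317,159 \right)}} + \frac{s}{-84822} = - \frac{81320}{\frac{1}{182 + 159}} + \frac{16641}{-84822} = - \frac{81320}{\frac{1}{341}} + 16641 \left(- \frac{1}{84822}\right) = - 81320 \frac{1}{\frac{1}{341}} - \frac{5547}{28274} = \left(-81320\right) 341 - \frac{5547}{28274} = -27730120 - \frac{5547}{28274} = - \frac{784041418427}{28274}$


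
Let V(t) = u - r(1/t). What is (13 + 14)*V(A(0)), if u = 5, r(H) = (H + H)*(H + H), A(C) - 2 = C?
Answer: 108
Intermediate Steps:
A(C) = 2 + C
r(H) = 4*H**2 (r(H) = (2*H)*(2*H) = 4*H**2)
V(t) = 5 - 4/t**2 (V(t) = 5 - 4*(1/t)**2 = 5 - 4/t**2)
(13 + 14)*V(A(0)) = (13 + 14)*(5 - 4/(2 + 0)**2) = 27*(5 - 4/2**2) = 27*(5 - 4*1/4) = 27*(5 - 1) = 27*4 = 108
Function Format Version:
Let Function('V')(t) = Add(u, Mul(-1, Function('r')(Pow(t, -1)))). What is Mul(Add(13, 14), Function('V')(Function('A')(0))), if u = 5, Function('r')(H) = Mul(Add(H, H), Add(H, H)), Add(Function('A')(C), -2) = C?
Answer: 108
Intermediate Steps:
Function('A')(C) = Add(2, C)
Function('r')(H) = Mul(4, Pow(H, 2)) (Function('r')(H) = Mul(Mul(2, H), Mul(2, H)) = Mul(4, Pow(H, 2)))
Function('V')(t) = Add(5, Mul(-4, Pow(t, -2))) (Function('V')(t) = Add(5, Mul(-1, Mul(4, Pow(Pow(t, -1), 2)))) = Add(5, Mul(-1, Mul(4, Pow(t, -2)))) = Add(5, Mul(-4, Pow(t, -2))))
Mul(Add(13, 14), Function('V')(Function('A')(0))) = Mul(Add(13, 14), Add(5, Mul(-4, Pow(Add(2, 0), -2)))) = Mul(27, Add(5, Mul(-4, Pow(2, -2)))) = Mul(27, Add(5, Mul(-4, Rational(1, 4)))) = Mul(27, Add(5, -1)) = Mul(27, 4) = 108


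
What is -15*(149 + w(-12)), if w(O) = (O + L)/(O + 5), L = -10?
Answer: -15975/7 ≈ -2282.1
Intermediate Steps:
w(O) = (-10 + O)/(5 + O) (w(O) = (O - 10)/(O + 5) = (-10 + O)/(5 + O))
-15*(149 + w(-12)) = -15*(149 + (-10 - 12)/(5 - 12)) = -15*(149 - 22/(-7)) = -15*(149 - ⅐*(-22)) = -15*(149 + 22/7) = -15*1065/7 = -15975/7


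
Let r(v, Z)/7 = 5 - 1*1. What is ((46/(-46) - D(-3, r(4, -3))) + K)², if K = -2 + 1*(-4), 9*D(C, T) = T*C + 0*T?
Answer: 49/9 ≈ 5.4444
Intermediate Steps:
r(v, Z) = 28 (r(v, Z) = 7*(5 - 1*1) = 7*(5 - 1) = 7*4 = 28)
D(C, T) = C*T/9 (D(C, T) = (T*C + 0*T)/9 = (C*T + 0)/9 = (C*T)/9 = C*T/9)
K = -6 (K = -2 - 4 = -6)
((46/(-46) - D(-3, r(4, -3))) + K)² = ((46/(-46) - (-3)*28/9) - 6)² = ((46*(-1/46) - 1*(-28/3)) - 6)² = ((-1 + 28/3) - 6)² = (25/3 - 6)² = (7/3)² = 49/9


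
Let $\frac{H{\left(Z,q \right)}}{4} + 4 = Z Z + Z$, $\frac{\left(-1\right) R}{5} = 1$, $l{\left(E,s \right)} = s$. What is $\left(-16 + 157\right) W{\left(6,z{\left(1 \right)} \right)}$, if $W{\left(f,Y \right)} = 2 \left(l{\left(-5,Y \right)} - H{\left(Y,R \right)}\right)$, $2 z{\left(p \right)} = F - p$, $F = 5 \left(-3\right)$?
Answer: $-60912$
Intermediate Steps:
$R = -5$ ($R = \left(-5\right) 1 = -5$)
$F = -15$
$H{\left(Z,q \right)} = -16 + 4 Z + 4 Z^{2}$ ($H{\left(Z,q \right)} = -16 + 4 \left(Z Z + Z\right) = -16 + 4 \left(Z^{2} + Z\right) = -16 + 4 \left(Z + Z^{2}\right) = -16 + \left(4 Z + 4 Z^{2}\right) = -16 + 4 Z + 4 Z^{2}$)
$z{\left(p \right)} = - \frac{15}{2} - \frac{p}{2}$ ($z{\left(p \right)} = \frac{-15 - p}{2} = - \frac{15}{2} - \frac{p}{2}$)
$W{\left(f,Y \right)} = 32 - 8 Y^{2} - 6 Y$ ($W{\left(f,Y \right)} = 2 \left(Y - \left(-16 + 4 Y + 4 Y^{2}\right)\right) = 2 \left(16 - 4 Y^{2} - 3 Y\right) = 32 - 8 Y^{2} - 6 Y$)
$\left(-16 + 157\right) W{\left(6,z{\left(1 \right)} \right)} = \left(-16 + 157\right) \left(32 - 8 \left(- \frac{15}{2} - \frac{1}{2}\right)^{2} - 6 \left(- \frac{15}{2} - \frac{1}{2}\right)\right) = 141 \left(32 - 8 \left(- \frac{15}{2} - \frac{1}{2}\right)^{2} - 6 \left(- \frac{15}{2} - \frac{1}{2}\right)\right) = 141 \left(32 - 8 \left(-8\right)^{2} - -48\right) = 141 \left(32 - 512 + 48\right) = 141 \left(-432\right) = -60912$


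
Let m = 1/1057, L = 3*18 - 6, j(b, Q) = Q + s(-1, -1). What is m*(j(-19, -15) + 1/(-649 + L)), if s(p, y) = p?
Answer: -9617/635257 ≈ -0.015139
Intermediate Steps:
j(b, Q) = -1 + Q (j(b, Q) = Q - 1 = -1 + Q)
L = 48 (L = 54 - 6 = 48)
m = 1/1057 ≈ 0.00094607
m*(j(-19, -15) + 1/(-649 + L)) = ((-1 - 15) + 1/(-649 + 48))/1057 = (-16 + 1/(-601))/1057 = (-16 - 1/601)/1057 = (1/1057)*(-9617/601) = -9617/635257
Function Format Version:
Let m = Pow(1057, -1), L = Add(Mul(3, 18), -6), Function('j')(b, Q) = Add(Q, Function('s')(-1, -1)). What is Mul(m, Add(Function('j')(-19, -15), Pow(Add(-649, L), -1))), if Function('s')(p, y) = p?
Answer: Rational(-9617, 635257) ≈ -0.015139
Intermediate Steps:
Function('j')(b, Q) = Add(-1, Q) (Function('j')(b, Q) = Add(Q, -1) = Add(-1, Q))
L = 48 (L = Add(54, -6) = 48)
m = Rational(1, 1057) ≈ 0.00094607
Mul(m, Add(Function('j')(-19, -15), Pow(Add(-649, L), -1))) = Mul(Rational(1, 1057), Add(Add(-1, -15), Pow(Add(-649, 48), -1))) = Mul(Rational(1, 1057), Add(-16, Pow(-601, -1))) = Mul(Rational(1, 1057), Add(-16, Rational(-1, 601))) = Mul(Rational(1, 1057), Rational(-9617, 601)) = Rational(-9617, 635257)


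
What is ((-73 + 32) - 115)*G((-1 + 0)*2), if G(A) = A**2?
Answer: -624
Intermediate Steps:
((-73 + 32) - 115)*G((-1 + 0)*2) = ((-73 + 32) - 115)*((-1 + 0)*2)**2 = (-41 - 115)*(-1*2)**2 = -156*(-2)**2 = -156*4 = -624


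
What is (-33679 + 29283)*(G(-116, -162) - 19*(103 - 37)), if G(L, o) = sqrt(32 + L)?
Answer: 5512584 - 8792*I*sqrt(21) ≈ 5.5126e+6 - 40290.0*I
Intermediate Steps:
(-33679 + 29283)*(G(-116, -162) - 19*(103 - 37)) = (-33679 + 29283)*(sqrt(32 - 116) - 19*(103 - 37)) = -4396*(sqrt(-84) - 19*66) = -4396*(2*I*sqrt(21) - 1254) = -4396*(-1254 + 2*I*sqrt(21)) = 5512584 - 8792*I*sqrt(21)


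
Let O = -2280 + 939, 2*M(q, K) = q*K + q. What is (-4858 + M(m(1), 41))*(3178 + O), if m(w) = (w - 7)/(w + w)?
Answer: -9039877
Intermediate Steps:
m(w) = (-7 + w)/(2*w) (m(w) = (-7 + w)/((2*w)) = (-7 + w)*(1/(2*w)) = (-7 + w)/(2*w))
M(q, K) = q/2 + K*q/2 (M(q, K) = (q*K + q)/2 = (K*q + q)/2 = (q + K*q)/2 = q/2 + K*q/2)
O = -1341
(-4858 + M(m(1), 41))*(3178 + O) = (-4858 + ((½)*(-7 + 1)/1)*(1 + 41)/2)*(3178 - 1341) = (-4858 + (½)*((½)*1*(-6))*42)*1837 = (-4858 + (½)*(-3)*42)*1837 = (-4858 - 63)*1837 = -4921*1837 = -9039877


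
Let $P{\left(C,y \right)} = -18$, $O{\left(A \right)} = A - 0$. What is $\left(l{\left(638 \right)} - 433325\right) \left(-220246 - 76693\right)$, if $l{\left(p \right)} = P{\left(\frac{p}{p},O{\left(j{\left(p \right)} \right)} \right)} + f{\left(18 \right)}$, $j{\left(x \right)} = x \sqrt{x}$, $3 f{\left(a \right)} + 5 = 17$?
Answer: $128675249321$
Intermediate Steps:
$f{\left(a \right)} = 4$ ($f{\left(a \right)} = - \frac{5}{3} + \frac{1}{3} \cdot 17 = - \frac{5}{3} + \frac{17}{3} = 4$)
$j{\left(x \right)} = x^{\frac{3}{2}}$
$O{\left(A \right)} = A$ ($O{\left(A \right)} = A + 0 = A$)
$l{\left(p \right)} = -14$ ($l{\left(p \right)} = -18 + 4 = -14$)
$\left(l{\left(638 \right)} - 433325\right) \left(-220246 - 76693\right) = \left(-14 - 433325\right) \left(-220246 - 76693\right) = \left(-433339\right) \left(-296939\right) = 128675249321$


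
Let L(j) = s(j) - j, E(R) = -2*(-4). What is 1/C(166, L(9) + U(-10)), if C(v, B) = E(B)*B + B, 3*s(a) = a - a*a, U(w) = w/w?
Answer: -1/288 ≈ -0.0034722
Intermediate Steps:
E(R) = 8
U(w) = 1
s(a) = -a**2/3 + a/3 (s(a) = (a - a*a)/3 = (a - a**2)/3 = -a**2/3 + a/3)
L(j) = -j + j*(1 - j)/3 (L(j) = j*(1 - j)/3 - j = -j + j*(1 - j)/3)
C(v, B) = 9*B (C(v, B) = 8*B + B = 9*B)
1/C(166, L(9) + U(-10)) = 1/(9*((1/3)*9*(-2 - 1*9) + 1)) = 1/(9*((1/3)*9*(-2 - 9) + 1)) = 1/(9*((1/3)*9*(-11) + 1)) = 1/(9*(-33 + 1)) = 1/(9*(-32)) = 1/(-288) = -1/288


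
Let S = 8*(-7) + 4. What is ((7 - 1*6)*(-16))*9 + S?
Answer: -196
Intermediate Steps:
S = -52 (S = -56 + 4 = -52)
((7 - 1*6)*(-16))*9 + S = ((7 - 1*6)*(-16))*9 - 52 = ((7 - 6)*(-16))*9 - 52 = (1*(-16))*9 - 52 = -16*9 - 52 = -144 - 52 = -196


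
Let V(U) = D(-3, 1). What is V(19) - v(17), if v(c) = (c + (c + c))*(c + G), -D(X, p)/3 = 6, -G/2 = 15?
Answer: 645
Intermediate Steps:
G = -30 (G = -2*15 = -30)
D(X, p) = -18 (D(X, p) = -3*6 = -18)
V(U) = -18
v(c) = 3*c*(-30 + c) (v(c) = (c + (c + c))*(c - 30) = (c + 2*c)*(-30 + c) = (3*c)*(-30 + c) = 3*c*(-30 + c))
V(19) - v(17) = -18 - 3*17*(-30 + 17) = -18 - 3*17*(-13) = -18 - 1*(-663) = -18 + 663 = 645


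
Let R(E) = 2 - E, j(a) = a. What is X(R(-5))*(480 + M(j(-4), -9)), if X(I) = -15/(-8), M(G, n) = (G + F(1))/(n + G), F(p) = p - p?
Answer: 23415/26 ≈ 900.58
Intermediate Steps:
F(p) = 0
M(G, n) = G/(G + n) (M(G, n) = (G + 0)/(n + G) = G/(G + n))
X(I) = 15/8 (X(I) = -15*(-1/8) = 15/8)
X(R(-5))*(480 + M(j(-4), -9)) = 15*(480 - 4/(-4 - 9))/8 = 15*(480 - 4/(-13))/8 = 15*(480 - 4*(-1/13))/8 = 15*(480 + 4/13)/8 = (15/8)*(6244/13) = 23415/26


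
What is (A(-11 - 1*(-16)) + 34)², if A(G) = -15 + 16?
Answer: 1225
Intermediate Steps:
A(G) = 1
(A(-11 - 1*(-16)) + 34)² = (1 + 34)² = 35² = 1225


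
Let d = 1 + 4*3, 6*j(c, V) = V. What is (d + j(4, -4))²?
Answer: 1369/9 ≈ 152.11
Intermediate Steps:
j(c, V) = V/6
d = 13 (d = 1 + 12 = 13)
(d + j(4, -4))² = (13 + (⅙)*(-4))² = (13 - ⅔)² = (37/3)² = 1369/9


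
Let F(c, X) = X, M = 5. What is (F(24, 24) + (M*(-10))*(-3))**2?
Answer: 30276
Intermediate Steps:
(F(24, 24) + (M*(-10))*(-3))**2 = (24 + (5*(-10))*(-3))**2 = (24 - 50*(-3))**2 = (24 + 150)**2 = 174**2 = 30276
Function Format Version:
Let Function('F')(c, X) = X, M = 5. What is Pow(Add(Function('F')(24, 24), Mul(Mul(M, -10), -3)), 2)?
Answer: 30276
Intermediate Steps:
Pow(Add(Function('F')(24, 24), Mul(Mul(M, -10), -3)), 2) = Pow(Add(24, Mul(Mul(5, -10), -3)), 2) = Pow(Add(24, Mul(-50, -3)), 2) = Pow(Add(24, 150), 2) = Pow(174, 2) = 30276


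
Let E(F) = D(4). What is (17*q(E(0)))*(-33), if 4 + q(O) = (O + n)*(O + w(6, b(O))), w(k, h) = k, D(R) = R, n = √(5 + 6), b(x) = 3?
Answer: -20196 - 5610*√11 ≈ -38802.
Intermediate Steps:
n = √11 ≈ 3.3166
E(F) = 4
q(O) = -4 + (6 + O)*(O + √11) (q(O) = -4 + (O + √11)*(O + 6) = -4 + (O + √11)*(6 + O) = -4 + (6 + O)*(O + √11))
(17*q(E(0)))*(-33) = (17*(-4 + 4² + 6*4 + 6*√11 + 4*√11))*(-33) = (17*(-4 + 16 + 24 + 6*√11 + 4*√11))*(-33) = (17*(36 + 10*√11))*(-33) = (612 + 170*√11)*(-33) = -20196 - 5610*√11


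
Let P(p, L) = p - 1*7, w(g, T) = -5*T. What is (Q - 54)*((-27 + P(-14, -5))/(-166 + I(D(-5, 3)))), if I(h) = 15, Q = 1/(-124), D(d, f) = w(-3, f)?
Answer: -80364/4681 ≈ -17.168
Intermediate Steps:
D(d, f) = -5*f
Q = -1/124 ≈ -0.0080645
P(p, L) = -7 + p (P(p, L) = p - 7 = -7 + p)
(Q - 54)*((-27 + P(-14, -5))/(-166 + I(D(-5, 3)))) = (-1/124 - 54)*((-27 + (-7 - 14))/(-166 + 15)) = -6697*(-27 - 21)/(124*(-151)) = -(-80364)*(-1)/(31*151) = -6697/124*48/151 = -80364/4681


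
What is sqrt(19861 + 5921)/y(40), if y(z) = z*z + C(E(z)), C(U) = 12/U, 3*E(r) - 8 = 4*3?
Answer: 5*sqrt(25782)/8009 ≈ 0.10024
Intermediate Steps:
E(r) = 20/3 (E(r) = 8/3 + (4*3)/3 = 8/3 + (1/3)*12 = 8/3 + 4 = 20/3)
y(z) = 9/5 + z**2 (y(z) = z*z + 12/(20/3) = z**2 + 12*(3/20) = z**2 + 9/5 = 9/5 + z**2)
sqrt(19861 + 5921)/y(40) = sqrt(19861 + 5921)/(9/5 + 40**2) = sqrt(25782)/(9/5 + 1600) = sqrt(25782)/(8009/5) = sqrt(25782)*(5/8009) = 5*sqrt(25782)/8009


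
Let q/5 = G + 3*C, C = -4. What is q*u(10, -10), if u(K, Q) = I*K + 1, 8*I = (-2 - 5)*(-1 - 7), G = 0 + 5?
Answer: -2485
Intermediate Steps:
G = 5
I = 7 (I = ((-2 - 5)*(-1 - 7))/8 = (-7*(-8))/8 = (⅛)*56 = 7)
u(K, Q) = 1 + 7*K (u(K, Q) = 7*K + 1 = 1 + 7*K)
q = -35 (q = 5*(5 + 3*(-4)) = 5*(5 - 12) = 5*(-7) = -35)
q*u(10, -10) = -35*(1 + 7*10) = -35*(1 + 70) = -35*71 = -2485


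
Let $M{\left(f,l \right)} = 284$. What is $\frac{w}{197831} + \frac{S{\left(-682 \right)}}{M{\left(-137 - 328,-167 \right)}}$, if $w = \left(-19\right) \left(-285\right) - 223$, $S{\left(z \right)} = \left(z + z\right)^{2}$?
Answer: $\frac{92016314676}{14046001} \approx 6551.1$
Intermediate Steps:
$S{\left(z \right)} = 4 z^{2}$ ($S{\left(z \right)} = \left(2 z\right)^{2} = 4 z^{2}$)
$w = 5192$ ($w = 5415 - 223 = 5192$)
$\frac{w}{197831} + \frac{S{\left(-682 \right)}}{M{\left(-137 - 328,-167 \right)}} = \frac{5192}{197831} + \frac{4 \left(-682\right)^{2}}{284} = 5192 \cdot \frac{1}{197831} + 4 \cdot 465124 \cdot \frac{1}{284} = \frac{5192}{197831} + 1860496 \cdot \frac{1}{284} = \frac{5192}{197831} + \frac{465124}{71} = \frac{92016314676}{14046001}$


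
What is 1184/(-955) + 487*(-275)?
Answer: -127899559/955 ≈ -1.3393e+5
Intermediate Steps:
1184/(-955) + 487*(-275) = 1184*(-1/955) - 133925 = -1184/955 - 133925 = -127899559/955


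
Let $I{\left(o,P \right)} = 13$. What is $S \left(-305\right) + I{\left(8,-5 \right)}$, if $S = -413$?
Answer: $125978$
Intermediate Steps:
$S \left(-305\right) + I{\left(8,-5 \right)} = \left(-413\right) \left(-305\right) + 13 = 125965 + 13 = 125978$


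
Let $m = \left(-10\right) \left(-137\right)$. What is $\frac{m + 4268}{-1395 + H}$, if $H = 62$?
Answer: $- \frac{5638}{1333} \approx -4.2296$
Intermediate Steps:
$m = 1370$
$\frac{m + 4268}{-1395 + H} = \frac{1370 + 4268}{-1395 + 62} = \frac{5638}{-1333} = 5638 \left(- \frac{1}{1333}\right) = - \frac{5638}{1333}$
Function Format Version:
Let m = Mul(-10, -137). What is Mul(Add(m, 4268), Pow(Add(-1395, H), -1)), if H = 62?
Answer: Rational(-5638, 1333) ≈ -4.2296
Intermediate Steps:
m = 1370
Mul(Add(m, 4268), Pow(Add(-1395, H), -1)) = Mul(Add(1370, 4268), Pow(Add(-1395, 62), -1)) = Mul(5638, Pow(-1333, -1)) = Mul(5638, Rational(-1, 1333)) = Rational(-5638, 1333)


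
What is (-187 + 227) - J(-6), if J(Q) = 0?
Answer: 40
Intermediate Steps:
(-187 + 227) - J(-6) = (-187 + 227) - 1*0 = 40 + 0 = 40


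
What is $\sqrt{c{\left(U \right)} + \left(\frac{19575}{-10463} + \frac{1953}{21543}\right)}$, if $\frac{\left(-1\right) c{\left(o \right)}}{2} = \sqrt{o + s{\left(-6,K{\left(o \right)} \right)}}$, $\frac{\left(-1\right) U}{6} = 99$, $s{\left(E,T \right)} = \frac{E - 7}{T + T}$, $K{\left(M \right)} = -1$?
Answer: $\frac{\sqrt{-10049780449307586 - 28226193109244045 i \sqrt{94}}}{75134803} \approx 4.8337 - 5.0145 i$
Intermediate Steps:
$s{\left(E,T \right)} = \frac{-7 + E}{2 T}$
$U = -594$ ($U = \left(-6\right) 99 = -594$)
$c{\left(o \right)} = - 2 \sqrt{\frac{13}{2} + o}$ ($c{\left(o \right)} = - 2 \sqrt{o + \frac{-7 - 6}{2 \left(-1\right)}} = - 2 \sqrt{o + \frac{1}{2} \left(-1\right) \left(-13\right)} = - 2 \sqrt{o + \frac{13}{2}} = - 2 \sqrt{\frac{13}{2} + o}$)
$\sqrt{c{\left(U \right)} + \left(\frac{19575}{-10463} + \frac{1953}{21543}\right)} = \sqrt{- \sqrt{26 + 4 \left(-594\right)} + \left(\frac{19575}{-10463} + \frac{1953}{21543}\right)} = \sqrt{- \sqrt{26 - 2376} + \left(19575 \left(- \frac{1}{10463}\right) + 1953 \cdot \frac{1}{21543}\right)} = \sqrt{- \sqrt{-2350} + \left(- \frac{19575}{10463} + \frac{651}{7181}\right)} = \sqrt{- 5 i \sqrt{94} - \frac{133756662}{75134803}} = \sqrt{- \frac{133756662}{75134803} - 5 i \sqrt{94}}$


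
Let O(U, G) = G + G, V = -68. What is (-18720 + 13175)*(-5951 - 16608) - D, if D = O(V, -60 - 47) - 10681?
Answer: 125100550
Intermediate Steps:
O(U, G) = 2*G
D = -10895 (D = 2*(-60 - 47) - 10681 = 2*(-107) - 10681 = -214 - 10681 = -10895)
(-18720 + 13175)*(-5951 - 16608) - D = (-18720 + 13175)*(-5951 - 16608) - 1*(-10895) = -5545*(-22559) + 10895 = 125089655 + 10895 = 125100550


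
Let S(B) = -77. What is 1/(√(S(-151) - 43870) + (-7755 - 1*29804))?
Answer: -37559/1410722428 - 3*I*√4883/1410722428 ≈ -2.6624e-5 - 1.486e-7*I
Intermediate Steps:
1/(√(S(-151) - 43870) + (-7755 - 1*29804)) = 1/(√(-77 - 43870) + (-7755 - 1*29804)) = 1/(√(-43947) + (-7755 - 29804)) = 1/(3*I*√4883 - 37559) = 1/(-37559 + 3*I*√4883)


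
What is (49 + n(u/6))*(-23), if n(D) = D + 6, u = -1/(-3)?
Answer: -22793/18 ≈ -1266.3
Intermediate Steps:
u = ⅓ (u = -1*(-⅓) = ⅓ ≈ 0.33333)
n(D) = 6 + D
(49 + n(u/6))*(-23) = (49 + (6 + (⅓)/6))*(-23) = (49 + (6 + (⅓)*(⅙)))*(-23) = (49 + (6 + 1/18))*(-23) = (49 + 109/18)*(-23) = (991/18)*(-23) = -22793/18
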